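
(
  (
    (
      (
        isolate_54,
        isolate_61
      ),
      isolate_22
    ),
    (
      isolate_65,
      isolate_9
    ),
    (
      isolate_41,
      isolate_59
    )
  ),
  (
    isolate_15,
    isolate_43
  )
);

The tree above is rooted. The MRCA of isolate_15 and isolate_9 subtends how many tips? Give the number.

9

The MRCA of isolate_15 and isolate_9 is the root, so the clade is the entire tree.
That clade contains 9 terminal taxa: isolate_15, isolate_22, isolate_41, isolate_43, isolate_54, isolate_59, isolate_61, isolate_65, isolate_9.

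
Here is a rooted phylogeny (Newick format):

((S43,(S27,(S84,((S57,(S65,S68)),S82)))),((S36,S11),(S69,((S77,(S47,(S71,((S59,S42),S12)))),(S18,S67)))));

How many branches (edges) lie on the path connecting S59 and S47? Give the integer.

The MRCA of S59 and S47 is the node subtending (S47,(S71,((S59,S42),S12))).
From S59 up to that node: 4 branches. From S47 up to the same node: 1 branch. Total: 4 + 1 = 5.

5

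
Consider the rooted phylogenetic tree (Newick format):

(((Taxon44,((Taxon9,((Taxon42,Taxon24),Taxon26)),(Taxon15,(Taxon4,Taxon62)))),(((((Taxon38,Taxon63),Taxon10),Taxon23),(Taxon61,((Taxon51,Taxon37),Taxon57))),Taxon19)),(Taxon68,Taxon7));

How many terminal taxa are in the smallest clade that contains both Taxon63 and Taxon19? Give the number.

9

The MRCA of Taxon63 and Taxon19 is the node subtending (((((Taxon38,Taxon63),Taxon10),Taxon23),(Taxon61,((Taxon51,Taxon37),Taxon57))),Taxon19).
That clade contains 9 terminal taxa: Taxon10, Taxon19, Taxon23, Taxon37, Taxon38, Taxon51, Taxon57, Taxon61, Taxon63.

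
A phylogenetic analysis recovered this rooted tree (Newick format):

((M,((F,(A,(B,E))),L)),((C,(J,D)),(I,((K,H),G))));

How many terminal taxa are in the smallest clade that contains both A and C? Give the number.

13

The MRCA of A and C is the root, so the clade is the entire tree.
That clade contains 13 terminal taxa: A, B, C, D, E, F, G, H, I, J, K, L, M.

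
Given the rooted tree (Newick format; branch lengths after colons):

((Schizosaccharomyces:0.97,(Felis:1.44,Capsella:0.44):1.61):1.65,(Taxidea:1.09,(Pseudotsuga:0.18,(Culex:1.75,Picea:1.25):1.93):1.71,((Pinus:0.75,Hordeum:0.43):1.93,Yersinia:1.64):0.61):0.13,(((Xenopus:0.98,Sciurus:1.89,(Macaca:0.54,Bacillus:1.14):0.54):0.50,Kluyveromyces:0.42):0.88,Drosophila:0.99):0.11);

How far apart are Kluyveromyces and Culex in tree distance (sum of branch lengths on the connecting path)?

The path runs Kluyveromyces → … → MRCA → … → Culex; the MRCA is the root of the tree.
Branch lengths along that path: 0.42 + 0.88 + 0.11 + 0.13 + 1.71 + 1.93 + 1.75 = 6.93.

6.93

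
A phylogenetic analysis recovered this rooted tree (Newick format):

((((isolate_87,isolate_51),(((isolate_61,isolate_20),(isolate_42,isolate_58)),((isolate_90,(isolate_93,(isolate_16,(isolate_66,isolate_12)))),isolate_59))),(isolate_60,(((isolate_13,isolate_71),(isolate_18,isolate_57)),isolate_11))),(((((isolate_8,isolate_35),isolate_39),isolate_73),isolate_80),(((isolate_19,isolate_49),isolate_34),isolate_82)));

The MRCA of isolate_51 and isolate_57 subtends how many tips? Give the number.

The MRCA of isolate_51 and isolate_57 is the node subtending (((isolate_87,isolate_51),(((isolate_61,isolate_20),(isolate_42,isolate_58)),((isolate_90,(isolate_93,(isolate_16,(isolate_66,isolate_12)))),isolate_59))),(isolate_60,(((isolate_13,isolate_71),(isolate_18,isolate_57)),isolate_11))).
That clade contains 18 terminal taxa: isolate_11, isolate_12, isolate_13, isolate_16, isolate_18, isolate_20, isolate_42, isolate_51, isolate_57, isolate_58, isolate_59, isolate_60, isolate_61, isolate_66, isolate_71, isolate_87, isolate_90, isolate_93.

18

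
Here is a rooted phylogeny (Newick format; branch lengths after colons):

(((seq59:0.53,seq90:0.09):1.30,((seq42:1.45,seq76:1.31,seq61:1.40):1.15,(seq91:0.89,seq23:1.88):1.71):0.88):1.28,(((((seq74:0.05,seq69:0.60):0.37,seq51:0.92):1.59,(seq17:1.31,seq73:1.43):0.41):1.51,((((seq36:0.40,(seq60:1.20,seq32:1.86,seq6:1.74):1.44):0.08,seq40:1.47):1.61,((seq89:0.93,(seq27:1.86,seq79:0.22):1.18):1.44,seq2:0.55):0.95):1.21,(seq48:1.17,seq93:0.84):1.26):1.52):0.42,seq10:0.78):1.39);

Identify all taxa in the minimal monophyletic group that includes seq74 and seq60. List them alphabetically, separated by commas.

Tracing seq74: it sits inside (seq74,seq69).
Tracing seq60: it sits inside (seq60,seq32,seq6).
The smallest clade enclosing both is ((((seq74,seq69),seq51),(seq17,seq73)),((((seq36,(seq60,seq32,seq6)),seq40),((seq89,(seq27,seq79)),seq2)),(seq48,seq93))); the answer is its 16 terminal taxa in alphabetical order.

seq17, seq2, seq27, seq32, seq36, seq40, seq48, seq51, seq6, seq60, seq69, seq73, seq74, seq79, seq89, seq93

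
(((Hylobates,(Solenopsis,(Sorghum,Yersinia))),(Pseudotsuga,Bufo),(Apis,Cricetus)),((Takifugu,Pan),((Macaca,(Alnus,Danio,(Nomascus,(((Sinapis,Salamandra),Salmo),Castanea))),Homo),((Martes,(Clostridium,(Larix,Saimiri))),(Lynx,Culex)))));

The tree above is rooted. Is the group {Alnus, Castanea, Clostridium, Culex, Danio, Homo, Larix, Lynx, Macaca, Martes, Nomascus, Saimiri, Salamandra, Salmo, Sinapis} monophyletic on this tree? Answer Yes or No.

Yes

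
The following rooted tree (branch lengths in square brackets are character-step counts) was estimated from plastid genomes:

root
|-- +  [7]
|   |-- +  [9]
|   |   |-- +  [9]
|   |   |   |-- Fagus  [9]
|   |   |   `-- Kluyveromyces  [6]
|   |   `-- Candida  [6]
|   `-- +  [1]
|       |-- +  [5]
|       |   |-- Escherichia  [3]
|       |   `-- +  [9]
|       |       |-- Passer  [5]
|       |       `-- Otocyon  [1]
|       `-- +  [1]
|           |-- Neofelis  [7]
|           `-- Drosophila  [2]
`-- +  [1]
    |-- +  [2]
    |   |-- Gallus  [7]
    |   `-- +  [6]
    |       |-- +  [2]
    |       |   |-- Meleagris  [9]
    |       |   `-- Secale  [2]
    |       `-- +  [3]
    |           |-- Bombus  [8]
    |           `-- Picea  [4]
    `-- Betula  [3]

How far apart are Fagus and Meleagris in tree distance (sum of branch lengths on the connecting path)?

The path runs Fagus → … → MRCA → … → Meleagris; the MRCA is the root of the tree.
Branch lengths along that path: 9 + 9 + 9 + 7 + 1 + 2 + 6 + 2 + 9 = 54.

54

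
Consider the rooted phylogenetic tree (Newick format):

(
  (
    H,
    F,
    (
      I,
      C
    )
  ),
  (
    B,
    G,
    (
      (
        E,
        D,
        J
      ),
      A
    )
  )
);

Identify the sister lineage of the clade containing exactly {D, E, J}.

A

The clade containing exactly {D, E, J} attaches to the tree at the node subtending ((E,D,J),A).
The other lineage descending from that same node — the sister group — is the single tip A.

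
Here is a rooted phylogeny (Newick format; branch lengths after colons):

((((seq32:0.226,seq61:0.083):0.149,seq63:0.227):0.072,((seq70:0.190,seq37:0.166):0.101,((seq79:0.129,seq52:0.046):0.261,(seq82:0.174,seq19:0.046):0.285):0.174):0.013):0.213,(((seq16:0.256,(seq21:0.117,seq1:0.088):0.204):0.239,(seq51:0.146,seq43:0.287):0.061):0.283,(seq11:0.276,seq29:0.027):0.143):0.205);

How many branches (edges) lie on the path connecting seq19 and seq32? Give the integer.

The MRCA of seq19 and seq32 is the node subtending (((seq32,seq61),seq63),((seq70,seq37),((seq79,seq52),(seq82,seq19)))).
From seq19 up to that node: 4 branches. From seq32 up to the same node: 3 branches. Total: 4 + 3 = 7.

7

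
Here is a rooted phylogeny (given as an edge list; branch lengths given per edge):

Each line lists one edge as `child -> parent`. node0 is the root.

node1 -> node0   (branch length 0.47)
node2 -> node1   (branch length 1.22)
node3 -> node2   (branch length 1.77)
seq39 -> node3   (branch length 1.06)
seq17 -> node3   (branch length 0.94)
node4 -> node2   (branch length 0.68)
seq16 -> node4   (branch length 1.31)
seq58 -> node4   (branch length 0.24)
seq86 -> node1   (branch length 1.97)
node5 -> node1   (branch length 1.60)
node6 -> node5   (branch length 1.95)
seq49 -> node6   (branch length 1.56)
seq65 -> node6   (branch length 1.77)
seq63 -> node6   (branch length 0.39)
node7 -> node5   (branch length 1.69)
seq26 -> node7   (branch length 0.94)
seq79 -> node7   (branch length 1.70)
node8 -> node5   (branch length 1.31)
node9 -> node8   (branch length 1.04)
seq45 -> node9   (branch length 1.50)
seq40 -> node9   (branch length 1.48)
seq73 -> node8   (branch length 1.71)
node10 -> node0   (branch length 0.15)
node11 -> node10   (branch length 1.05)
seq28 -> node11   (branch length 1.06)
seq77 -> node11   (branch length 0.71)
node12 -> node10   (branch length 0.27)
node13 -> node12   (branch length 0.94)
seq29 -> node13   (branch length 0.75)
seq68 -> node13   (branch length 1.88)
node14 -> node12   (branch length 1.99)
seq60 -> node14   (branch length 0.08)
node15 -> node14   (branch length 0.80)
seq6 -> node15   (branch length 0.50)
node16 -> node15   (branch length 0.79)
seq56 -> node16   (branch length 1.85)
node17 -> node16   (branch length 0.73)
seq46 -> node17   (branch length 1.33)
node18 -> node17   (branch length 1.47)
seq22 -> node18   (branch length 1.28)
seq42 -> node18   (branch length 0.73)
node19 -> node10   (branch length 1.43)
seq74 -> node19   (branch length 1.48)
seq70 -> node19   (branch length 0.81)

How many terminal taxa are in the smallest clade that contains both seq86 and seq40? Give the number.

13

The MRCA of seq86 and seq40 is the node subtending (((seq39,seq17),(seq16,seq58)),seq86,((seq49,seq65,seq63),(seq26,seq79),((seq45,seq40),seq73))).
That clade contains 13 terminal taxa: seq16, seq17, seq26, seq39, seq40, seq45, seq49, seq58, seq63, seq65, seq73, seq79, seq86.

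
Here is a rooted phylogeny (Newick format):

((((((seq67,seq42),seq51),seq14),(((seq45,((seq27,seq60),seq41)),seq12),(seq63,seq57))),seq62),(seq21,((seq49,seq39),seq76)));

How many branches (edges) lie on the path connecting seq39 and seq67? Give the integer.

The MRCA of seq39 and seq67 is the root of the tree.
From seq39 up to that node: 4 branches. From seq67 up to the same node: 6 branches. Total: 4 + 6 = 10.

10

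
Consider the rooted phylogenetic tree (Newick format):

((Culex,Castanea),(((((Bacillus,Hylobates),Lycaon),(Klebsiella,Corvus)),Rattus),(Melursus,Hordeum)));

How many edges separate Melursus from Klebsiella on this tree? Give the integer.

The MRCA of Melursus and Klebsiella is the node subtending (((((Bacillus,Hylobates),Lycaon),(Klebsiella,Corvus)),Rattus),(Melursus,Hordeum)).
From Melursus up to that node: 2 branches. From Klebsiella up to the same node: 4 branches. Total: 2 + 4 = 6.

6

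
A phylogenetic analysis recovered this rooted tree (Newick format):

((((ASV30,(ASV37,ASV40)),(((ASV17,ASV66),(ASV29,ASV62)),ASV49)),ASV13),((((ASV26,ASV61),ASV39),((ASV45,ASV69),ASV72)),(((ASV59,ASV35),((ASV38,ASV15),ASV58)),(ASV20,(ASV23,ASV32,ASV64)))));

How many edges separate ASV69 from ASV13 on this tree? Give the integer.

The MRCA of ASV69 and ASV13 is the root of the tree.
From ASV69 up to that node: 5 branches. From ASV13 up to the same node: 2 branches. Total: 5 + 2 = 7.

7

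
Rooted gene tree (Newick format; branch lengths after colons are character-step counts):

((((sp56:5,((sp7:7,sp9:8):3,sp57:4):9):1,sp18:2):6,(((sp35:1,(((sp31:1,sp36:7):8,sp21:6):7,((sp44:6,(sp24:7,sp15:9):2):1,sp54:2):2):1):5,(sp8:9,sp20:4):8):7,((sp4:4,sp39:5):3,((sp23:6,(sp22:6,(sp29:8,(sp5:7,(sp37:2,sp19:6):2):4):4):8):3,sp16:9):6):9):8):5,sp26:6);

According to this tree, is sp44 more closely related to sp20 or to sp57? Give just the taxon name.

sp20

The MRCA of sp44 and sp20 subtends ((sp35,(((sp31,sp36),sp21),((sp44,(sp24,sp15)),sp54))),(sp8,sp20)) (10 taxa).
The MRCA of sp44 and sp57 subtends (((sp56,((sp7,sp9),sp57)),sp18),(((sp35,(((sp31,sp36),sp21),((sp44,(sp24,sp15)),sp54))),(sp8,sp20)),((sp4,sp39),((sp23,(sp22,(sp29,(sp5,(sp37,sp19))))),sp16)))) (24 taxa).
The first is nested inside the second, so sp44 shares a more recent common ancestor with sp20.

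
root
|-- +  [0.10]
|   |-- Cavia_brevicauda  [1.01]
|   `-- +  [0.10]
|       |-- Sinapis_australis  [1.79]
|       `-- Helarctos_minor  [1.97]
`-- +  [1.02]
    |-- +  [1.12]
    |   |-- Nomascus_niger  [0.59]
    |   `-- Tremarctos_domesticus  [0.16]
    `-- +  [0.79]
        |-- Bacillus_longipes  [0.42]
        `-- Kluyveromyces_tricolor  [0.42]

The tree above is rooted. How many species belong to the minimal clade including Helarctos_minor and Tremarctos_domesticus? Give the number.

The MRCA of Helarctos_minor and Tremarctos_domesticus is the root, so the clade is the entire tree.
That clade contains 7 terminal taxa: Bacillus_longipes, Cavia_brevicauda, Helarctos_minor, Kluyveromyces_tricolor, Nomascus_niger, Sinapis_australis, Tremarctos_domesticus.

7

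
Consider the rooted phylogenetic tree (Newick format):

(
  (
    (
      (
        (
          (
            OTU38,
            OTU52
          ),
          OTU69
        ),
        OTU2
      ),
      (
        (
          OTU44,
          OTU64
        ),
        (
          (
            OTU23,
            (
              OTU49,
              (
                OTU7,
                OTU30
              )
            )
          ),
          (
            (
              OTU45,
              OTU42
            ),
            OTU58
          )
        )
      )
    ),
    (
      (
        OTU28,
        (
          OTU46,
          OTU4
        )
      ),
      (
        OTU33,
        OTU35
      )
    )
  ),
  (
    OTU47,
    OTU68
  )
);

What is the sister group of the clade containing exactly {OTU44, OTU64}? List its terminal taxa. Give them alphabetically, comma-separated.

The clade containing exactly {OTU44, OTU64} attaches to the tree at the node subtending ((OTU44,OTU64),((OTU23,(OTU49,(OTU7,OTU30))),((OTU45,OTU42),OTU58))).
The other lineage descending from that same node — the sister group — is ((OTU23,(OTU49,(OTU7,OTU30))),((OTU45,OTU42),OTU58)); its 7 tips in alphabetical order are the answer.

OTU23, OTU30, OTU42, OTU45, OTU49, OTU58, OTU7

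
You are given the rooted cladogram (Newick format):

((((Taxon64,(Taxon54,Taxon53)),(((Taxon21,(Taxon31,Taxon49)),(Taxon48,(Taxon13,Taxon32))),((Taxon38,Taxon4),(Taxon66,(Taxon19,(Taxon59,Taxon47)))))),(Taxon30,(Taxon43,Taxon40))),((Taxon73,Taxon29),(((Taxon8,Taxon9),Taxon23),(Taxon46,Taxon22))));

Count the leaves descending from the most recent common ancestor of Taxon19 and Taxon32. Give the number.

The MRCA of Taxon19 and Taxon32 is the node subtending (((Taxon21,(Taxon31,Taxon49)),(Taxon48,(Taxon13,Taxon32))),((Taxon38,Taxon4),(Taxon66,(Taxon19,(Taxon59,Taxon47))))).
That clade contains 12 terminal taxa: Taxon13, Taxon19, Taxon21, Taxon31, Taxon32, Taxon38, Taxon4, Taxon47, Taxon48, Taxon49, Taxon59, Taxon66.

12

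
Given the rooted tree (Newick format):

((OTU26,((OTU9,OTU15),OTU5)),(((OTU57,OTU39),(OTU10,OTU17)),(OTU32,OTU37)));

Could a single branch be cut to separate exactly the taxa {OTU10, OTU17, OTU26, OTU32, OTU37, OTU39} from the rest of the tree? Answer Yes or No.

The MRCA of the listed taxa is the root, so the smallest clade containing them is the whole tree.
That clade also contains OTU15, OTU5, OTU57, OTU9, which are not in the proposed group, so the group is not monophyletic.

No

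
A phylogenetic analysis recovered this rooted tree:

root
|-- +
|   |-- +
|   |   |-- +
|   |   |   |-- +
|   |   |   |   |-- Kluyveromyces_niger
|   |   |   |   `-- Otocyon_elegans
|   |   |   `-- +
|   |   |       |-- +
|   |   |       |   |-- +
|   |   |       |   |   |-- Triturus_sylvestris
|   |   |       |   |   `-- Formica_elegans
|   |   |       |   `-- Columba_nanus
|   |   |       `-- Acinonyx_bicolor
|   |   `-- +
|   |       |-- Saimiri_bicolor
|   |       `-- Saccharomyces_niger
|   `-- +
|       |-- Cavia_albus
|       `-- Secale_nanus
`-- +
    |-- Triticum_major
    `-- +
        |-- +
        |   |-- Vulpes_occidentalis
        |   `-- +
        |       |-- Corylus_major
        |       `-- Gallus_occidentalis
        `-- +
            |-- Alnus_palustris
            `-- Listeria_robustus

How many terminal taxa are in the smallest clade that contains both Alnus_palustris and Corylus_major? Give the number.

The MRCA of Alnus_palustris and Corylus_major is the node subtending ((Vulpes_occidentalis,(Corylus_major,Gallus_occidentalis)),(Alnus_palustris,Listeria_robustus)).
That clade contains 5 terminal taxa: Alnus_palustris, Corylus_major, Gallus_occidentalis, Listeria_robustus, Vulpes_occidentalis.

5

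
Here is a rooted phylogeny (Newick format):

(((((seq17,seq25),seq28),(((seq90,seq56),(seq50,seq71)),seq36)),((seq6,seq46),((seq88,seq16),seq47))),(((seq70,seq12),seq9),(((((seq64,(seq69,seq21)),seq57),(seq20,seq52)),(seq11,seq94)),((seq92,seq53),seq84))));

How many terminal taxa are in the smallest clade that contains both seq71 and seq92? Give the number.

The MRCA of seq71 and seq92 is the root, so the clade is the entire tree.
That clade contains 27 terminal taxa: seq11, seq12, seq16, seq17, seq20, seq21, seq25, seq28, seq36, seq46, seq47, seq50, seq52, seq53, seq56, seq57, seq6, seq64, seq69, seq70, seq71, seq84, seq88, seq9, seq90, seq92, seq94.

27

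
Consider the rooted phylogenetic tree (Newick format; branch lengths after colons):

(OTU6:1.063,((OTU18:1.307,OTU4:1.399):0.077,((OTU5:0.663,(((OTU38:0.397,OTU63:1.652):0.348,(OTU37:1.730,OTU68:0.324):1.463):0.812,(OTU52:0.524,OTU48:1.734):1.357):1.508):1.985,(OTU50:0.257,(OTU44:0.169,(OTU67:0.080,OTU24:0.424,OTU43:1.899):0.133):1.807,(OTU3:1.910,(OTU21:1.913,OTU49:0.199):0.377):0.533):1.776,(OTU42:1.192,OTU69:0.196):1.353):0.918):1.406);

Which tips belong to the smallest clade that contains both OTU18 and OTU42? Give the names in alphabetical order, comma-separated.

Tracing OTU18: it sits inside (OTU18,OTU4).
Tracing OTU42: it sits inside (OTU42,OTU69).
The smallest clade enclosing both is ((OTU18,OTU4),((OTU5,(((OTU38,OTU63),(OTU37,OTU68)),(OTU52,OTU48))),(OTU50,(OTU44,(OTU67,OTU24,OTU43)),(OTU3,(OTU21,OTU49))),(OTU42,OTU69))); the answer is its 19 terminal taxa in alphabetical order.

OTU18, OTU21, OTU24, OTU3, OTU37, OTU38, OTU4, OTU42, OTU43, OTU44, OTU48, OTU49, OTU5, OTU50, OTU52, OTU63, OTU67, OTU68, OTU69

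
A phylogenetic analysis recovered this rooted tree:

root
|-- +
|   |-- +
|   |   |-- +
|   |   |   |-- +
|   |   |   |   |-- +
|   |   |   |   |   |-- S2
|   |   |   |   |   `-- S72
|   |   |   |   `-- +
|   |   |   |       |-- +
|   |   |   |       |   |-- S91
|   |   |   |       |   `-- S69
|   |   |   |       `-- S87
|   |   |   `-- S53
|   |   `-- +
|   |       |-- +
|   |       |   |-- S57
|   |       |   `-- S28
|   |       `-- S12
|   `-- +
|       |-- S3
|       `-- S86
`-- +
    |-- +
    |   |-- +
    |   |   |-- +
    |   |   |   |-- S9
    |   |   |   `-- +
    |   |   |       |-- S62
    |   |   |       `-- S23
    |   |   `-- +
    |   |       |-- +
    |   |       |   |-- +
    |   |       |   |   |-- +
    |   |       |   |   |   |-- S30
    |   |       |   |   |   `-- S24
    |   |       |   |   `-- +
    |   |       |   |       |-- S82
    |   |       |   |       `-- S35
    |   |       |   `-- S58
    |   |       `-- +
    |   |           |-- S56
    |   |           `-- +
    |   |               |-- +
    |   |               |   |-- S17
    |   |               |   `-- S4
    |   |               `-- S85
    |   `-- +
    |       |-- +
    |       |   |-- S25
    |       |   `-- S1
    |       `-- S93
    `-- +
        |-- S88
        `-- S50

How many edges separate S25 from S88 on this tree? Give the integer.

The MRCA of S25 and S88 is the node subtending ((((S9,(S62,S23)),((((S30,S24),(S82,S35)),S58),(S56,((S17,S4),S85)))),((S25,S1),S93)),(S88,S50)).
From S25 up to that node: 4 branches. From S88 up to the same node: 2 branches. Total: 4 + 2 = 6.

6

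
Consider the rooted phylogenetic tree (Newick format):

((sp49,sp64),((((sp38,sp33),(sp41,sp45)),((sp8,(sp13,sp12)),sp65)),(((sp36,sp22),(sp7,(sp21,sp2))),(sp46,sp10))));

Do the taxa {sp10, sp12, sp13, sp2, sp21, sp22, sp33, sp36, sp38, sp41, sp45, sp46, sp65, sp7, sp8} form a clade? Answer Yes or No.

The most recent common ancestor of these taxa subtends ((((sp38,sp33),(sp41,sp45)),((sp8,(sp13,sp12)),sp65)),(((sp36,sp22),(sp7,(sp21,sp2))),(sp46,sp10))).
That clade has exactly 15 tips — every listed taxon and nothing else — so the group is monophyletic.

Yes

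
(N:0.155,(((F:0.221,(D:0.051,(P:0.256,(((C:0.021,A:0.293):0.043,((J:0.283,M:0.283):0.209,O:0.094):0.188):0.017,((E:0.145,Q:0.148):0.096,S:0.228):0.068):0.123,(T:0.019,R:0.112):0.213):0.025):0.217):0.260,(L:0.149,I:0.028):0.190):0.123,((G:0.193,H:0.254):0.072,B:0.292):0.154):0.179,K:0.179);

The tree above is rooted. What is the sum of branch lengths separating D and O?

The path runs D → … → MRCA → … → O; the MRCA is the node subtending (D,(P,(((C,A),((J,M),O)),((E,Q),S)),(T,R))).
Branch lengths along that path: 0.051 + 0.025 + 0.123 + 0.017 + 0.188 + 0.094 = 0.498.

0.498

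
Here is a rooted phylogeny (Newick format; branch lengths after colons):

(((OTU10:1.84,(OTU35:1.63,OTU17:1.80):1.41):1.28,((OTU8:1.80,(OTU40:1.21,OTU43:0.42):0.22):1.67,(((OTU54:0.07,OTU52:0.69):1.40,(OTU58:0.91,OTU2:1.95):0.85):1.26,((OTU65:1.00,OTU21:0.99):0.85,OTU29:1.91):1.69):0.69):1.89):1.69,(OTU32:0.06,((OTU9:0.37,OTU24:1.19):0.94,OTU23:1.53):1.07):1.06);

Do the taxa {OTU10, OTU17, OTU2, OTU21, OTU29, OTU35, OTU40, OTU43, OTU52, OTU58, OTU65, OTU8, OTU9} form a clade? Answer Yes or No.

No

The MRCA of the listed taxa is the root, so the smallest clade containing them is the whole tree.
That clade also contains OTU23, OTU24, OTU32, OTU54, which are not in the proposed group, so the group is not monophyletic.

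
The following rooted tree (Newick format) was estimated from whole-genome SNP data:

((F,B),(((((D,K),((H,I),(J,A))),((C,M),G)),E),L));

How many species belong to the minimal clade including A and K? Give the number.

The MRCA of A and K is the node subtending ((D,K),((H,I),(J,A))).
That clade contains 6 terminal taxa: A, D, H, I, J, K.

6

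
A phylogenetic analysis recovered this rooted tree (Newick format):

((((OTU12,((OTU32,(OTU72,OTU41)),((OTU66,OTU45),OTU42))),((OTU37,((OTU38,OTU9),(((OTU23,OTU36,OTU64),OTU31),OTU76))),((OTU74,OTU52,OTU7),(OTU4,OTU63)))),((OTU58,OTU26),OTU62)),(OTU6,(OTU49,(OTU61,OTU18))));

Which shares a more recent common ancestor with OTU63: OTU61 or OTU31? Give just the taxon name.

OTU31

The MRCA of OTU63 and OTU31 subtends ((OTU37,((OTU38,OTU9),(((OTU23,OTU36,OTU64),OTU31),OTU76))),((OTU74,OTU52,OTU7),(OTU4,OTU63))) (13 taxa).
The MRCA of OTU63 and OTU61 is the root, subtending the entire tree (27 taxa).
The first is nested inside the second, so OTU63 shares a more recent common ancestor with OTU31.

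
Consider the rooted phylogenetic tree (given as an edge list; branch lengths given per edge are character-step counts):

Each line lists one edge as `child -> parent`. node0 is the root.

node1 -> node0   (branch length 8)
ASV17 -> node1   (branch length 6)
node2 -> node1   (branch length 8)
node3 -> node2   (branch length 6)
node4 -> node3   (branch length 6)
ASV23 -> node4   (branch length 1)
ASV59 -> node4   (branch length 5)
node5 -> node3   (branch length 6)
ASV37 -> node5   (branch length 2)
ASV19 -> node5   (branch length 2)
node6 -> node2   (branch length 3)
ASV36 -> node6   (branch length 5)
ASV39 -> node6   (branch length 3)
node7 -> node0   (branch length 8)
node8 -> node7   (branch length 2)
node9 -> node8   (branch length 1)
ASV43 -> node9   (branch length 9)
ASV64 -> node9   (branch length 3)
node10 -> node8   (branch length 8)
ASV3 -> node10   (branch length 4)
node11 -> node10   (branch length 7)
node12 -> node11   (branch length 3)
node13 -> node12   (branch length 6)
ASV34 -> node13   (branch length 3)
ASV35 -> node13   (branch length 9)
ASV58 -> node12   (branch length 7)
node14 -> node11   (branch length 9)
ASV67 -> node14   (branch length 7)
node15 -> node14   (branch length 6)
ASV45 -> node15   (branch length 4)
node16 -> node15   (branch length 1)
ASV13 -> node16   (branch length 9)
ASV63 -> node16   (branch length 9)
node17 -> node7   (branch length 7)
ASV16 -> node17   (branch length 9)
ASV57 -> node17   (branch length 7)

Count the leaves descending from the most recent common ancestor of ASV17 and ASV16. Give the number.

19

The MRCA of ASV17 and ASV16 is the root, so the clade is the entire tree.
That clade contains 19 terminal taxa: ASV13, ASV16, ASV17, ASV19, ASV23, ASV3, ASV34, ASV35, ASV36, ASV37, ASV39, ASV43, ASV45, ASV57, ASV58, ASV59, ASV63, ASV64, ASV67.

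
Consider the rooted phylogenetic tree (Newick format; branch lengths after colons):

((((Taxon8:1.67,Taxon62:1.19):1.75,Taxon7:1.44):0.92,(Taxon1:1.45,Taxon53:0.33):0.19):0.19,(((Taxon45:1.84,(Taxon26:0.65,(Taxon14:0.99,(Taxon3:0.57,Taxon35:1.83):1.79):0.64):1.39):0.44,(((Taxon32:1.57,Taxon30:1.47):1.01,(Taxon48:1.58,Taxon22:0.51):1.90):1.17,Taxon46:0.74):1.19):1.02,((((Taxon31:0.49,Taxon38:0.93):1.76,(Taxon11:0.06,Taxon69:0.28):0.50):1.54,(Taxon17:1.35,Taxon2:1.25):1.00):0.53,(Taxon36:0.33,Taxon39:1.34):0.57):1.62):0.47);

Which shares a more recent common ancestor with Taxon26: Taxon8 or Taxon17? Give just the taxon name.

Taxon17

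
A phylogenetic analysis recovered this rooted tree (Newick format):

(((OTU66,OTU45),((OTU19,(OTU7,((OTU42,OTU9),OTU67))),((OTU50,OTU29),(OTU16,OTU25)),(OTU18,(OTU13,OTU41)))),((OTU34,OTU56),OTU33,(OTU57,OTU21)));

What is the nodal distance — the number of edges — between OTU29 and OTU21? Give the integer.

8

The MRCA of OTU29 and OTU21 is the root of the tree.
From OTU29 up to that node: 5 branches. From OTU21 up to the same node: 3 branches. Total: 5 + 3 = 8.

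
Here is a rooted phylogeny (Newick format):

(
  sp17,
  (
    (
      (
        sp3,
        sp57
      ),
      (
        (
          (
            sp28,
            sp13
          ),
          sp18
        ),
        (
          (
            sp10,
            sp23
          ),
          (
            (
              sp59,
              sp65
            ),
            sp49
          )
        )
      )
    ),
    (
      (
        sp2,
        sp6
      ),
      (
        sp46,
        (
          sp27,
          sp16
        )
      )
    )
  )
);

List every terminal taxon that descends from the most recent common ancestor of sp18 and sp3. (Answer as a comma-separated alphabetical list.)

sp10, sp13, sp18, sp23, sp28, sp3, sp49, sp57, sp59, sp65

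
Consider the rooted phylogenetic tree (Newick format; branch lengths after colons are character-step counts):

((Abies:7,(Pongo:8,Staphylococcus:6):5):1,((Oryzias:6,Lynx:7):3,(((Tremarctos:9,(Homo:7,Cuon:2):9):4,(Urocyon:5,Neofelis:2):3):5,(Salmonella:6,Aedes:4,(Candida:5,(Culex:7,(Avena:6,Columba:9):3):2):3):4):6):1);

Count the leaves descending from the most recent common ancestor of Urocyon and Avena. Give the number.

11

The MRCA of Urocyon and Avena is the node subtending (((Tremarctos,(Homo,Cuon)),(Urocyon,Neofelis)),(Salmonella,Aedes,(Candida,(Culex,(Avena,Columba))))).
That clade contains 11 terminal taxa: Aedes, Avena, Candida, Columba, Culex, Cuon, Homo, Neofelis, Salmonella, Tremarctos, Urocyon.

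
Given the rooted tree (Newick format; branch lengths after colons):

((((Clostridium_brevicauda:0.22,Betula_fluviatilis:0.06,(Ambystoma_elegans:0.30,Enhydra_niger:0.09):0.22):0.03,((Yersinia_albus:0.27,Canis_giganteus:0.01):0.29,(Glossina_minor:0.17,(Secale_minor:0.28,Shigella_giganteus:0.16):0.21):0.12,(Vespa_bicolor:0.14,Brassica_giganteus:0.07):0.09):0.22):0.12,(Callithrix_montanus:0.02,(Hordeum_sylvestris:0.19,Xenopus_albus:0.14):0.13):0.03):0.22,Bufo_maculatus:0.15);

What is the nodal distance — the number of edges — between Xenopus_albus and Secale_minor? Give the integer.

8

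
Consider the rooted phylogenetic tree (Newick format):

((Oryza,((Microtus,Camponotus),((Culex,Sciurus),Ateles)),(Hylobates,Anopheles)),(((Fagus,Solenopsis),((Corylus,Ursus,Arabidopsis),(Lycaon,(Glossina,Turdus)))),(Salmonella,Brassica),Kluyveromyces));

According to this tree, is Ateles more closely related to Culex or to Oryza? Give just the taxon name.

The MRCA of Ateles and Culex subtends ((Culex,Sciurus),Ateles) (3 taxa).
The MRCA of Ateles and Oryza subtends (Oryza,((Microtus,Camponotus),((Culex,Sciurus),Ateles)),(Hylobates,Anopheles)) (8 taxa).
The first is nested inside the second, so Ateles shares a more recent common ancestor with Culex.

Culex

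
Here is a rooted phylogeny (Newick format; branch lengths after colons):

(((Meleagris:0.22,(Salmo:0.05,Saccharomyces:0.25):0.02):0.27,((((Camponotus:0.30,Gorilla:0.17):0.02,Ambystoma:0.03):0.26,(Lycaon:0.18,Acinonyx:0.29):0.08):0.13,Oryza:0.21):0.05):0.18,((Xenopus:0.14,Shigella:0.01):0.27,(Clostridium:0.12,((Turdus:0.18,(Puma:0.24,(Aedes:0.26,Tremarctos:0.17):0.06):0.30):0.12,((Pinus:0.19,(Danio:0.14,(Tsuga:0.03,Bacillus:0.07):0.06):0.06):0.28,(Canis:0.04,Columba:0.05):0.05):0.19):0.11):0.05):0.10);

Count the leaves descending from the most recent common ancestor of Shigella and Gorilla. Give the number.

22

The MRCA of Shigella and Gorilla is the root, so the clade is the entire tree.
That clade contains 22 terminal taxa: Acinonyx, Aedes, Ambystoma, Bacillus, Camponotus, Canis, Clostridium, Columba, Danio, Gorilla, Lycaon, Meleagris, Oryza, Pinus, Puma, Saccharomyces, Salmo, Shigella, Tremarctos, Tsuga, Turdus, Xenopus.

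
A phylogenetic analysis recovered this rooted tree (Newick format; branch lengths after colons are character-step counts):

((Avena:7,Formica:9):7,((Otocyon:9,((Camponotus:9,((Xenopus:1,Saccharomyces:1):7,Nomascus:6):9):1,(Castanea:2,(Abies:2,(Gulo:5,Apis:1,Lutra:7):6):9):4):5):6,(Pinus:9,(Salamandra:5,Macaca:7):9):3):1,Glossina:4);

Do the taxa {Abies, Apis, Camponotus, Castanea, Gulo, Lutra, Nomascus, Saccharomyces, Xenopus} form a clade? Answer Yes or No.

Yes

The most recent common ancestor of these taxa subtends ((Camponotus,((Xenopus,Saccharomyces),Nomascus)),(Castanea,(Abies,(Gulo,Apis,Lutra)))).
That clade has exactly 9 tips — every listed taxon and nothing else — so the group is monophyletic.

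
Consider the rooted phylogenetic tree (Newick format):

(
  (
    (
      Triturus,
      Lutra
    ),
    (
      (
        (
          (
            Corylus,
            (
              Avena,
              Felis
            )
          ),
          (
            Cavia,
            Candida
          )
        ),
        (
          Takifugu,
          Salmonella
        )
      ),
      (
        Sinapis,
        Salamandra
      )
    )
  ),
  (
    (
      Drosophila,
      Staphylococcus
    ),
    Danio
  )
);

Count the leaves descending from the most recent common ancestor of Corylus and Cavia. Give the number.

5

The MRCA of Corylus and Cavia is the node subtending ((Corylus,(Avena,Felis)),(Cavia,Candida)).
That clade contains 5 terminal taxa: Avena, Candida, Cavia, Corylus, Felis.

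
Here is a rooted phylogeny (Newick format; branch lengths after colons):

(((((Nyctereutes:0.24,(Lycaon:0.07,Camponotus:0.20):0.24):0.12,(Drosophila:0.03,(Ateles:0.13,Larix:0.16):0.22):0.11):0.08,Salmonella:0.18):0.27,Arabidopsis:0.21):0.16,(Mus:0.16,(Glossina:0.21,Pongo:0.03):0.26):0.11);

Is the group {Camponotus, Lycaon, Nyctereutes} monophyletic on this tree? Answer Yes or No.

The most recent common ancestor of these taxa subtends (Nyctereutes,(Lycaon,Camponotus)).
That clade has exactly 3 tips — every listed taxon and nothing else — so the group is monophyletic.

Yes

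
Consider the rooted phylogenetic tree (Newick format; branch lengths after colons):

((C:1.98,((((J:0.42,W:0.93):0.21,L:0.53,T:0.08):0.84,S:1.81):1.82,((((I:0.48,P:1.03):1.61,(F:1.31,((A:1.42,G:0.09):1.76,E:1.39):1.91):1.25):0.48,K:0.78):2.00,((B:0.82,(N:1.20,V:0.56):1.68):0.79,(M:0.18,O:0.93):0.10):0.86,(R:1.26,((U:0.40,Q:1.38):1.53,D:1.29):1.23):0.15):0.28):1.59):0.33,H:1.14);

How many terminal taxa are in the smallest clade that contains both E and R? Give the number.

The MRCA of E and R is the node subtending ((((I,P),(F,((A,G),E))),K),((B,(N,V)),(M,O)),(R,((U,Q),D))).
That clade contains 16 terminal taxa: A, B, D, E, F, G, I, K, M, N, O, P, Q, R, U, V.

16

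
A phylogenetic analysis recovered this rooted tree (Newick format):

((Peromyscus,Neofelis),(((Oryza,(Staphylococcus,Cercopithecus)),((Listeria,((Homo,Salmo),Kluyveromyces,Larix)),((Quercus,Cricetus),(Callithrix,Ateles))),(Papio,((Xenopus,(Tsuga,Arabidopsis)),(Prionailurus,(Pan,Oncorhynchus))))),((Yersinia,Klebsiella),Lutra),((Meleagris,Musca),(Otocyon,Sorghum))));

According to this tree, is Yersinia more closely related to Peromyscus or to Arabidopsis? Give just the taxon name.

Arabidopsis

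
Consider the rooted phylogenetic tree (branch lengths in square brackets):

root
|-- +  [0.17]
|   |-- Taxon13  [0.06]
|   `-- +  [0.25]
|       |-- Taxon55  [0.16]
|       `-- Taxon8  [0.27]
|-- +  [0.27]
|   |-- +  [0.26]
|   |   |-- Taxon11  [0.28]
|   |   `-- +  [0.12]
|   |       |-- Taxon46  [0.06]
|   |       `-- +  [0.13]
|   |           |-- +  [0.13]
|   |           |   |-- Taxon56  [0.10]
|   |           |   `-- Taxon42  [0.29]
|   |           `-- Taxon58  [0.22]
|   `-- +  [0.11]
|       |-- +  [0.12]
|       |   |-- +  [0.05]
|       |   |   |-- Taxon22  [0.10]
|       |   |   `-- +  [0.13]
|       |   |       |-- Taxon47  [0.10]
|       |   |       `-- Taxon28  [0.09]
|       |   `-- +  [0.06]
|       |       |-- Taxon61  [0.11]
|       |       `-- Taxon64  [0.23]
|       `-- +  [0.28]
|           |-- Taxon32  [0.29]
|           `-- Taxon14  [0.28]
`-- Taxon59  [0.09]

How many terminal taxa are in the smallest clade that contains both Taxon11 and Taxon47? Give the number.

The MRCA of Taxon11 and Taxon47 is the node subtending ((Taxon11,(Taxon46,((Taxon56,Taxon42),Taxon58))),(((Taxon22,(Taxon47,Taxon28)),(Taxon61,Taxon64)),(Taxon32,Taxon14))).
That clade contains 12 terminal taxa: Taxon11, Taxon14, Taxon22, Taxon28, Taxon32, Taxon42, Taxon46, Taxon47, Taxon56, Taxon58, Taxon61, Taxon64.

12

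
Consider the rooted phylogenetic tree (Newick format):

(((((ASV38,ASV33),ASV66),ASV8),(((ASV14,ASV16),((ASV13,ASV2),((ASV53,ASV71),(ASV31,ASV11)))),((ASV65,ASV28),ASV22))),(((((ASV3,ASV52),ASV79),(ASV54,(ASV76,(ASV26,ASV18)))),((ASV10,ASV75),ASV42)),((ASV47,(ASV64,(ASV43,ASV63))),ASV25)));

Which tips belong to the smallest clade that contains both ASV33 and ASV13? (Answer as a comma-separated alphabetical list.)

ASV11, ASV13, ASV14, ASV16, ASV2, ASV22, ASV28, ASV31, ASV33, ASV38, ASV53, ASV65, ASV66, ASV71, ASV8

Tracing ASV33: it sits inside (ASV38,ASV33).
Tracing ASV13: it sits inside (ASV13,ASV2).
The smallest clade enclosing both is ((((ASV38,ASV33),ASV66),ASV8),(((ASV14,ASV16),((ASV13,ASV2),((ASV53,ASV71),(ASV31,ASV11)))),((ASV65,ASV28),ASV22))); the answer is its 15 terminal taxa in alphabetical order.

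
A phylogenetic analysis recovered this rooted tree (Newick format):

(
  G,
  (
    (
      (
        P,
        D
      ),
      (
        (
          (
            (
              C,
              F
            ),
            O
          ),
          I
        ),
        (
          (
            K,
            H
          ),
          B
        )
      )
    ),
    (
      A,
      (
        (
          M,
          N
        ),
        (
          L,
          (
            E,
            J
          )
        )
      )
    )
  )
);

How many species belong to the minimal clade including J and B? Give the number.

The MRCA of J and B is the node subtending (((P,D),((((C,F),O),I),((K,H),B))),(A,((M,N),(L,(E,J))))).
That clade contains 15 terminal taxa: A, B, C, D, E, F, H, I, J, K, L, M, N, O, P.

15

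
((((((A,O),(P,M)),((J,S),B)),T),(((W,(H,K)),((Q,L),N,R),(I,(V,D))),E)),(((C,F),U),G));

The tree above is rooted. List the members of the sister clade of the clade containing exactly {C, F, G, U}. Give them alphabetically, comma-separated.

The clade containing exactly {C, F, G, U} attaches directly to the root of the tree.
The other lineage descending from that same node — the sister group — is (((((A,O),(P,M)),((J,S),B)),T),(((W,(H,K)),((Q,L),N,R),(I,(V,D))),E)); its 19 tips in alphabetical order are the answer.

A, B, D, E, H, I, J, K, L, M, N, O, P, Q, R, S, T, V, W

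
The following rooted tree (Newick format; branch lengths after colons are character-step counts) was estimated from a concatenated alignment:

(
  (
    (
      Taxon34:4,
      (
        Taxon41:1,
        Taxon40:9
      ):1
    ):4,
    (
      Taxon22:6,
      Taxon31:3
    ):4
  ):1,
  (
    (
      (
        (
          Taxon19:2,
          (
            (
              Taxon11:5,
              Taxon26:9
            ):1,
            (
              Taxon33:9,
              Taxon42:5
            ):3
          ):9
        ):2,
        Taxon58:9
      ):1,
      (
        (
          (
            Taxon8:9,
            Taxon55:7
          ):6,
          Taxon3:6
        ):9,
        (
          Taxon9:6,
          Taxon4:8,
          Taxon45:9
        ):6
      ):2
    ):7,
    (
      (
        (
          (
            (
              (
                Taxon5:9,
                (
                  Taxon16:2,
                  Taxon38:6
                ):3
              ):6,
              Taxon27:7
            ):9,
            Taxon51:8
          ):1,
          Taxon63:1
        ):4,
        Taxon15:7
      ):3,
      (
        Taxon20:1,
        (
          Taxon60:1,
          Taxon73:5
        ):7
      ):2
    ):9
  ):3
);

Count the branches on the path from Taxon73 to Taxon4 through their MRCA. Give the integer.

8

The MRCA of Taxon73 and Taxon4 is the node subtending ((((Taxon19,((Taxon11,Taxon26),(Taxon33,Taxon42))),Taxon58),(((Taxon8,Taxon55),Taxon3),(Taxon9,Taxon4,Taxon45))),((((((Taxon5,(Taxon16,Taxon38)),Taxon27),Taxon51),Taxon63),Taxon15),(Taxon20,(Taxon60,Taxon73)))).
From Taxon73 up to that node: 4 branches. From Taxon4 up to the same node: 4 branches. Total: 4 + 4 = 8.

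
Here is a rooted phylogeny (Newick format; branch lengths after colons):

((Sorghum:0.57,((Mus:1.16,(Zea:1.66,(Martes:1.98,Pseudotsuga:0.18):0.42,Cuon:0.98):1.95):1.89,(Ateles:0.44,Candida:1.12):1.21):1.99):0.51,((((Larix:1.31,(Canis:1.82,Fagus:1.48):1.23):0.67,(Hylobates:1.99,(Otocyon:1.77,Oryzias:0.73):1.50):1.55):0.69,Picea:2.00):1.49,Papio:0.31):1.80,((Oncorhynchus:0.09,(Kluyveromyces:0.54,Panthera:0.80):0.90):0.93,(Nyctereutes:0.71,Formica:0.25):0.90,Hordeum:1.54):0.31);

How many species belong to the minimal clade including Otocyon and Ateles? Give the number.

22

The MRCA of Otocyon and Ateles is the root, so the clade is the entire tree.
That clade contains 22 terminal taxa: Ateles, Candida, Canis, Cuon, Fagus, Formica, Hordeum, Hylobates, Kluyveromyces, Larix, Martes, Mus, Nyctereutes, Oncorhynchus, Oryzias, Otocyon, Panthera, Papio, Picea, Pseudotsuga, Sorghum, Zea.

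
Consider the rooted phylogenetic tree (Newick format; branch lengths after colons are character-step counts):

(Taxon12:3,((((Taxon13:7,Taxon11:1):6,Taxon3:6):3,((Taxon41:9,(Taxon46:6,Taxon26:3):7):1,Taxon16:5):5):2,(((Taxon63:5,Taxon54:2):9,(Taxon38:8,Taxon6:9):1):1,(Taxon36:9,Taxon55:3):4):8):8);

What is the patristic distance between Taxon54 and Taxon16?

32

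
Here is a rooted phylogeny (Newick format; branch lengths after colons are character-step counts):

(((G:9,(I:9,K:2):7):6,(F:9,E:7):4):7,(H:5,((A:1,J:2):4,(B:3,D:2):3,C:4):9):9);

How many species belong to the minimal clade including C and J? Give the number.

The MRCA of C and J is the node subtending ((A,J),(B,D),C).
That clade contains 5 terminal taxa: A, B, C, D, J.

5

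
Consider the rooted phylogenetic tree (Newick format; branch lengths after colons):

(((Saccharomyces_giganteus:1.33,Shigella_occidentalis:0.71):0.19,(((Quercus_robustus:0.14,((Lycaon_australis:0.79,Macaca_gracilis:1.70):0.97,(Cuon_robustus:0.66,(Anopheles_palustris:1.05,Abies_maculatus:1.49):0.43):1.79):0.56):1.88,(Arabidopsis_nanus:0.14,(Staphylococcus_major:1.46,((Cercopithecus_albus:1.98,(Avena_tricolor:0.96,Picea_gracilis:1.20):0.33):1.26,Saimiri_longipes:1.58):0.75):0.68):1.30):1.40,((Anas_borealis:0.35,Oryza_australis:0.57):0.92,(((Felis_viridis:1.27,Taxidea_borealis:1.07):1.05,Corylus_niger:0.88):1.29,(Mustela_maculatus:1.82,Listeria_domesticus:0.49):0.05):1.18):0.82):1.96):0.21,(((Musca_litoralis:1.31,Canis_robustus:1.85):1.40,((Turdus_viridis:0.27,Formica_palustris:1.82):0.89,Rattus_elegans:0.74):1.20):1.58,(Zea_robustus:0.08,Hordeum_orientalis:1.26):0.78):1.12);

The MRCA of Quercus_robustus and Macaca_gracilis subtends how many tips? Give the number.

The MRCA of Quercus_robustus and Macaca_gracilis is the node subtending (Quercus_robustus,((Lycaon_australis,Macaca_gracilis),(Cuon_robustus,(Anopheles_palustris,Abies_maculatus)))).
That clade contains 6 terminal taxa: Abies_maculatus, Anopheles_palustris, Cuon_robustus, Lycaon_australis, Macaca_gracilis, Quercus_robustus.

6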